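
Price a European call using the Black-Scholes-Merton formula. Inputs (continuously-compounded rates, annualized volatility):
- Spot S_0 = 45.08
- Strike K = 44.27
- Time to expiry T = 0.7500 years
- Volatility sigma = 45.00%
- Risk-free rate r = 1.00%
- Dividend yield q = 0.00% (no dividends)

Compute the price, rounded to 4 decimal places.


Answer: Price = 7.4615

Derivation:
d1 = (ln(S/K) + (r - q + 0.5*sigma^2) * T) / (sigma * sqrt(T)) = 0.26062603
d2 = d1 - sigma * sqrt(T) = -0.12908540
exp(-rT) = 0.99252805; exp(-qT) = 1.00000000
C = S_0 * exp(-qT) * N(d1) - K * exp(-rT) * N(d2)
N(d1) = 0.60280954; N(d2) = 0.44864504
C = 45.0800 * 1.00000000 * 0.60280954 - 44.2700 * 0.99252805 * 0.44864504 = 7.4615


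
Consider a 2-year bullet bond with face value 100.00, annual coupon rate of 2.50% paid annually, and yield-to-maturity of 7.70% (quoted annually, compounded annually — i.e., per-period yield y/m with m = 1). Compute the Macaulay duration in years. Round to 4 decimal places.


Answer: Macaulay duration = 1.9744 years

Derivation:
Coupon per period c = face * coupon_rate / m = 2.500000
Periods per year m = 1; per-period yield y/m = 0.077000
Number of cashflows N = 2
Cashflows (t years, CF_t, discount factor 1/(1+y/m)^(m*t), PV):
  t = 1.0000: CF_t = 2.500000, DF = 0.928505, PV = 2.321263
  t = 2.0000: CF_t = 102.500000, DF = 0.862122, PV = 88.367478
Price P = sum_t PV_t = 90.688740
Macaulay numerator sum_t t * PV_t:
  t * PV_t at t = 1.0000: 2.321263
  t * PV_t at t = 2.0000: 176.734955
Macaulay duration D = (sum_t t * PV_t) / P = 179.056218 / 90.688740 = 1.974404


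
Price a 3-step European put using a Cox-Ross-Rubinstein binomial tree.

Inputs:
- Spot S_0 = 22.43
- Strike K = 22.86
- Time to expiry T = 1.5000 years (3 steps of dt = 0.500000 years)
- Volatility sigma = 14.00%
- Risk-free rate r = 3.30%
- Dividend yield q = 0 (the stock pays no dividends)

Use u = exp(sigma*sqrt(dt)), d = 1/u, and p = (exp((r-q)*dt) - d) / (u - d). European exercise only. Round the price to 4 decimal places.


dt = T/N = 0.500000
u = exp(sigma*sqrt(dt)) = 1.104061; d = 1/u = 0.905747
p = (exp((r-q)*dt) - d) / (u - d) = 0.559163
Discount per step: exp(-r*dt) = 0.983635
Stock lattice S(k, i) with i counting down-moves:
  k=0: S(0,0) = 22.4300
  k=1: S(1,0) = 24.7641; S(1,1) = 20.3159
  k=2: S(2,0) = 27.3411; S(2,1) = 22.4300; S(2,2) = 18.4011
  k=3: S(3,0) = 30.1862; S(3,1) = 24.7641; S(3,2) = 20.3159; S(3,3) = 16.6667
Terminal payoffs V(N, i) = max(K - S_T, 0):
  V(3,0) = 0.000000; V(3,1) = 0.000000; V(3,2) = 2.544088; V(3,3) = 6.193270
Backward induction: V(k, i) = exp(-r*dt) * [p * V(k+1, i) + (1-p) * V(k+1, i+1)].
  V(2,0) = exp(-r*dt) * [p*0.000000 + (1-p)*0.000000] = 0.000000
  V(2,1) = exp(-r*dt) * [p*0.000000 + (1-p)*2.544088] = 1.103174
  V(2,2) = exp(-r*dt) * [p*2.544088 + (1-p)*6.193270] = 4.084823
  V(1,0) = exp(-r*dt) * [p*0.000000 + (1-p)*1.103174] = 0.478361
  V(1,1) = exp(-r*dt) * [p*1.103174 + (1-p)*4.084823] = 2.378032
  V(0,0) = exp(-r*dt) * [p*0.478361 + (1-p)*2.378032] = 1.294273

Answer: Price = V(0,0) = 1.2943


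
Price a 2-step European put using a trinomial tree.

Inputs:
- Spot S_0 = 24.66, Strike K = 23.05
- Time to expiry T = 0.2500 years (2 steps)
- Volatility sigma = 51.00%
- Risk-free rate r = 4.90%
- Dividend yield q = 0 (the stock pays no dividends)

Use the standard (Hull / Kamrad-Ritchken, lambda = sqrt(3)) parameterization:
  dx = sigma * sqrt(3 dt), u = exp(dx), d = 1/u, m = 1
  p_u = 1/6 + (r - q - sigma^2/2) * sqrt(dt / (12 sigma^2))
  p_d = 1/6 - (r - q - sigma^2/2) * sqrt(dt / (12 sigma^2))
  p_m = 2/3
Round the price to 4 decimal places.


dt = T/N = 0.125000; dx = sigma*sqrt(3*dt) = 0.312310
u = exp(dx) = 1.366578; d = 1/u = 0.731755
p_u = 0.150447, p_m = 0.666667, p_d = 0.182887
Discount per step: exp(-r*dt) = 0.993894
Stock lattice S(k, j) with j the centered position index:
  k=0: S(0,+0) = 24.6600
  k=1: S(1,-1) = 18.0451; S(1,+0) = 24.6600; S(1,+1) = 33.6998
  k=2: S(2,-2) = 13.2046; S(2,-1) = 18.0451; S(2,+0) = 24.6600; S(2,+1) = 33.6998; S(2,+2) = 46.0534
Terminal payoffs V(N, j) = max(K - S_T, 0):
  V(2,-2) = 9.845435; V(2,-1) = 5.004929; V(2,+0) = 0.000000; V(2,+1) = 0.000000; V(2,+2) = 0.000000
Backward induction: V(k, j) = exp(-r*dt) * [p_u * V(k+1, j+1) + p_m * V(k+1, j) + p_d * V(k+1, j-1)]
  V(1,-1) = exp(-r*dt) * [p_u*0.000000 + p_m*5.004929 + p_d*9.845435] = 5.105848
  V(1,+0) = exp(-r*dt) * [p_u*0.000000 + p_m*0.000000 + p_d*5.004929] = 0.909745
  V(1,+1) = exp(-r*dt) * [p_u*0.000000 + p_m*0.000000 + p_d*0.000000] = 0.000000
  V(0,+0) = exp(-r*dt) * [p_u*0.000000 + p_m*0.909745 + p_d*5.105848] = 1.530882

Answer: Price = V(0,0) = 1.5309


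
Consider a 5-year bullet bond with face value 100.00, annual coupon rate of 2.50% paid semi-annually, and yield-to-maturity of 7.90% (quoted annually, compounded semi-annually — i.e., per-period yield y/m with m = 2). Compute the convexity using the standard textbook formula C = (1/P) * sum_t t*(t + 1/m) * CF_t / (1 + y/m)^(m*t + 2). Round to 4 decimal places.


Answer: Convexity = 23.3471

Derivation:
Coupon per period c = face * coupon_rate / m = 1.250000
Periods per year m = 2; per-period yield y/m = 0.039500
Number of cashflows N = 10
Cashflows (t years, CF_t, discount factor 1/(1+y/m)^(m*t), PV):
  t = 0.5000: CF_t = 1.250000, DF = 0.962001, PV = 1.202501
  t = 1.0000: CF_t = 1.250000, DF = 0.925446, PV = 1.156807
  t = 1.5000: CF_t = 1.250000, DF = 0.890280, PV = 1.112850
  t = 2.0000: CF_t = 1.250000, DF = 0.856450, PV = 1.070563
  t = 2.5000: CF_t = 1.250000, DF = 0.823906, PV = 1.029882
  t = 3.0000: CF_t = 1.250000, DF = 0.792598, PV = 0.990748
  t = 3.5000: CF_t = 1.250000, DF = 0.762480, PV = 0.953100
  t = 4.0000: CF_t = 1.250000, DF = 0.733507, PV = 0.916883
  t = 4.5000: CF_t = 1.250000, DF = 0.705634, PV = 0.882043
  t = 5.0000: CF_t = 101.250000, DF = 0.678821, PV = 68.730594
Price P = sum_t PV_t = 78.045970
Convexity numerator sum_t t*(t + 1/m) * CF_t / (1+y/m)^(m*t + 2):
  t = 0.5000: term = 0.556425
  t = 1.0000: term = 1.605844
  t = 1.5000: term = 3.089647
  t = 2.0000: term = 4.953738
  t = 2.5000: term = 7.148251
  t = 3.0000: term = 9.627275
  t = 3.5000: term = 12.348597
  t = 4.0000: term = 15.273465
  t = 4.5000: term = 18.366360
  t = 5.0000: term = 1749.177175
Convexity = (1/P) * sum = 1822.146777 / 78.045970 = 23.347096


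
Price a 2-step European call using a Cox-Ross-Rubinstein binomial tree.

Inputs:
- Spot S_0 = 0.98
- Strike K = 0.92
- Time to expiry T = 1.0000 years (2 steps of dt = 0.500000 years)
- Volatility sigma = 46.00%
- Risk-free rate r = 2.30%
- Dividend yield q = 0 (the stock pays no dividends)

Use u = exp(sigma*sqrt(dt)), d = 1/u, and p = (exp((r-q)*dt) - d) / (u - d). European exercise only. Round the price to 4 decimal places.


dt = T/N = 0.500000
u = exp(sigma*sqrt(dt)) = 1.384403; d = 1/u = 0.722333
p = (exp((r-q)*dt) - d) / (u - d) = 0.436862
Discount per step: exp(-r*dt) = 0.988566
Stock lattice S(k, i) with i counting down-moves:
  k=0: S(0,0) = 0.9800
  k=1: S(1,0) = 1.3567; S(1,1) = 0.7079
  k=2: S(2,0) = 1.8782; S(2,1) = 0.9800; S(2,2) = 0.5113
Terminal payoffs V(N, i) = max(S_T - K, 0):
  V(2,0) = 0.958241; V(2,1) = 0.060000; V(2,2) = 0.000000
Backward induction: V(k, i) = exp(-r*dt) * [p * V(k+1, i) + (1-p) * V(k+1, i+1)].
  V(1,0) = exp(-r*dt) * [p*0.958241 + (1-p)*0.060000] = 0.447234
  V(1,1) = exp(-r*dt) * [p*0.060000 + (1-p)*0.000000] = 0.025912
  V(0,0) = exp(-r*dt) * [p*0.447234 + (1-p)*0.025912] = 0.207571

Answer: Price = V(0,0) = 0.2076


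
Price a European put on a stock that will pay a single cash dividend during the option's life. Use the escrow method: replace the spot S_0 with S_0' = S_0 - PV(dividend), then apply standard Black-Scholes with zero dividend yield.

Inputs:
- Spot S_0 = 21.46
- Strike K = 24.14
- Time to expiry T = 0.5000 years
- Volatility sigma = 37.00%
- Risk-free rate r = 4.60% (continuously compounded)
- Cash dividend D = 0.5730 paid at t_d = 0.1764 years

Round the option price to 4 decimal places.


Answer: Price = 3.9081

Derivation:
PV(D) = D * exp(-r * t_d) = 0.5730 * 0.99191843 = 0.56836926
S_0' = S_0 - PV(D) = 21.4600 - 0.56836926 = 20.89163074
d1 = (ln(S_0'/K) + (r + sigma^2/2)*T) / (sigma*sqrt(T)) = -0.33366489
d2 = d1 - sigma*sqrt(T) = -0.59529439
exp(-rT) = 0.97726248
N(-d1) = 0.63068377; N(-d2) = 0.72417665
P = K * exp(-rT) * N(-d2) - S_0' * N(-d1) = 24.1400 * 0.97726248 * 0.72417665 - 20.89163074 * 0.63068377 = 3.9081


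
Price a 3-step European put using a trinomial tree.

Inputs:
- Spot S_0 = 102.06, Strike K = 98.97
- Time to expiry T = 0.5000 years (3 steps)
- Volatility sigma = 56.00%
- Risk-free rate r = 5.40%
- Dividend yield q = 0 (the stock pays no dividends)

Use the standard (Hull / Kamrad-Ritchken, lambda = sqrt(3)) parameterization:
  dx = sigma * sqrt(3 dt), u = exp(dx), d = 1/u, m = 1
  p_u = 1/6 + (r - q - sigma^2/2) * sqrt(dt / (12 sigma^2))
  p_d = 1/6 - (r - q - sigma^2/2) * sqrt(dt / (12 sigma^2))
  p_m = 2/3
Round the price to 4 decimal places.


Answer: Price = V(0,0) = 11.9364

Derivation:
dt = T/N = 0.166667; dx = sigma*sqrt(3*dt) = 0.395980
u = exp(dx) = 1.485839; d = 1/u = 0.673020
p_u = 0.145033, p_m = 0.666667, p_d = 0.188301
Discount per step: exp(-r*dt) = 0.991040
Stock lattice S(k, j) with j the centered position index:
  k=0: S(0,+0) = 102.0600
  k=1: S(1,-1) = 68.6885; S(1,+0) = 102.0600; S(1,+1) = 151.6448
  k=2: S(2,-2) = 46.2287; S(2,-1) = 68.6885; S(2,+0) = 102.0600; S(2,+1) = 151.6448; S(2,+2) = 225.3197
  k=3: S(3,-3) = 31.1129; S(3,-2) = 46.2287; S(3,-1) = 68.6885; S(3,+0) = 102.0600; S(3,+1) = 151.6448; S(3,+2) = 225.3197; S(3,+3) = 334.7889
Terminal payoffs V(N, j) = max(K - S_T, 0):
  V(3,-3) = 67.857132; V(3,-2) = 52.741279; V(3,-1) = 30.281549; V(3,+0) = 0.000000; V(3,+1) = 0.000000; V(3,+2) = 0.000000; V(3,+3) = 0.000000
Backward induction: V(k, j) = exp(-r*dt) * [p_u * V(k+1, j+1) + p_m * V(k+1, j) + p_d * V(k+1, j-1)]
  V(2,-2) = exp(-r*dt) * [p_u*30.281549 + p_m*52.741279 + p_d*67.857132] = 51.861354
  V(2,-1) = exp(-r*dt) * [p_u*0.000000 + p_m*30.281549 + p_d*52.741279] = 29.849068
  V(2,+0) = exp(-r*dt) * [p_u*0.000000 + p_m*0.000000 + p_d*30.281549] = 5.650951
  V(2,+1) = exp(-r*dt) * [p_u*0.000000 + p_m*0.000000 + p_d*0.000000] = 0.000000
  V(2,+2) = exp(-r*dt) * [p_u*0.000000 + p_m*0.000000 + p_d*0.000000] = 0.000000
  V(1,-1) = exp(-r*dt) * [p_u*5.650951 + p_m*29.849068 + p_d*51.861354] = 30.211354
  V(1,+0) = exp(-r*dt) * [p_u*0.000000 + p_m*5.650951 + p_d*29.849068] = 9.303791
  V(1,+1) = exp(-r*dt) * [p_u*0.000000 + p_m*0.000000 + p_d*5.650951] = 1.054545
  V(0,+0) = exp(-r*dt) * [p_u*1.054545 + p_m*9.303791 + p_d*30.211354] = 11.936379


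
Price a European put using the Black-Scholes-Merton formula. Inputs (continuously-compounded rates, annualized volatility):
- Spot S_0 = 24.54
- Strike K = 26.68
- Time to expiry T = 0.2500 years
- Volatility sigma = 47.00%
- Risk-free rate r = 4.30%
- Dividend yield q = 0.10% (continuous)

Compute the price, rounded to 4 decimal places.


Answer: Price = 3.4260

Derivation:
d1 = (ln(S/K) + (r - q + 0.5*sigma^2) * T) / (sigma * sqrt(T)) = -0.19360545
d2 = d1 - sigma * sqrt(T) = -0.42860545
exp(-rT) = 0.98930757; exp(-qT) = 0.99975003
P = K * exp(-rT) * N(-d2) - S_0 * exp(-qT) * N(-d1)
N(-d1) = 0.57675759; N(-d2) = 0.66589481
P = 26.6800 * 0.98930757 * 0.66589481 - 24.5400 * 0.99975003 * 0.57675759 = 3.4260


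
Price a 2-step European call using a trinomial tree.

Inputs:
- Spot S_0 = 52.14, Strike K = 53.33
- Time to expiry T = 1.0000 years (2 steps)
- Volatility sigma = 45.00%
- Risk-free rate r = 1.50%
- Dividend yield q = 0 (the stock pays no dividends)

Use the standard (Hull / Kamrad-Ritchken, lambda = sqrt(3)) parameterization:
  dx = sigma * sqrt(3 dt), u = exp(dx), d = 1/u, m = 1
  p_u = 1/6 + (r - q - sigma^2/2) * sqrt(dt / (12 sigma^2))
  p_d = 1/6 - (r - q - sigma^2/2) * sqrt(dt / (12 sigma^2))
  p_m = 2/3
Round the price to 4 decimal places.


Answer: Price = V(0,0) = 7.8838

Derivation:
dt = T/N = 0.500000; dx = sigma*sqrt(3*dt) = 0.551135
u = exp(dx) = 1.735222; d = 1/u = 0.576295
p_u = 0.127543, p_m = 0.666667, p_d = 0.205790
Discount per step: exp(-r*dt) = 0.992528
Stock lattice S(k, j) with j the centered position index:
  k=0: S(0,+0) = 52.1400
  k=1: S(1,-1) = 30.0480; S(1,+0) = 52.1400; S(1,+1) = 90.4745
  k=2: S(2,-2) = 17.3165; S(2,-1) = 30.0480; S(2,+0) = 52.1400; S(2,+1) = 90.4745; S(2,+2) = 156.9932
Terminal payoffs V(N, j) = max(S_T - K, 0):
  V(2,-2) = 0.000000; V(2,-1) = 0.000000; V(2,+0) = 0.000000; V(2,+1) = 37.144460; V(2,+2) = 103.663247
Backward induction: V(k, j) = exp(-r*dt) * [p_u * V(k+1, j+1) + p_m * V(k+1, j) + p_d * V(k+1, j-1)]
  V(1,-1) = exp(-r*dt) * [p_u*0.000000 + p_m*0.000000 + p_d*0.000000] = 0.000000
  V(1,+0) = exp(-r*dt) * [p_u*37.144460 + p_m*0.000000 + p_d*0.000000] = 4.702113
  V(1,+1) = exp(-r*dt) * [p_u*103.663247 + p_m*37.144460 + p_d*0.000000] = 37.700664
  V(0,+0) = exp(-r*dt) * [p_u*37.700664 + p_m*4.702113 + p_d*0.000000] = 7.883842


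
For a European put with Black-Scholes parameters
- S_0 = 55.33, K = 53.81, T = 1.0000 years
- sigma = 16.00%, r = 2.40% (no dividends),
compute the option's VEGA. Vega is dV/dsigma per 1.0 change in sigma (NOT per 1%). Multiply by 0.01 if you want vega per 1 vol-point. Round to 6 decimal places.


d1 = 0.4040995838; d2 = 0.2440995838
phi(d1) = 0.3676636439; exp(-qT) = 1.0000000000; exp(-rT) = 0.9762857098
Vega = S * exp(-qT) * phi(d1) * sqrt(T) = 55.3300 * 1.0000000000 * 0.3676636439 * 1.0000000000 = 20.342829

Answer: Vega = 20.342829


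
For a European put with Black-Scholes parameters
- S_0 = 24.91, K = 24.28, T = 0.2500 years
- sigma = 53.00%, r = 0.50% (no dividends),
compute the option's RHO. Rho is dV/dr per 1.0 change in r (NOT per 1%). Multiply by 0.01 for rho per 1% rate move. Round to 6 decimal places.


d1 = 0.2338825022; d2 = -0.0311174978
phi(d1) = 0.3881788680; exp(-qT) = 1.0000000000; exp(-rT) = 0.9987507809
N(-d2) = 0.5124120824
Rho = -K*T*exp(-rT)*N(-d2) = -24.2800 * 0.2500 * 0.9987507809 * 0.5124120824 = -3.106456

Answer: Rho = -3.106456


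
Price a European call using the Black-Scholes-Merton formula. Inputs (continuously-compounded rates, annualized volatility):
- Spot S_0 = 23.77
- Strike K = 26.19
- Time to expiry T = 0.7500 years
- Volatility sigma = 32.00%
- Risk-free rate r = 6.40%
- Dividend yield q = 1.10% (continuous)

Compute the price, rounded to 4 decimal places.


d1 = (ln(S/K) + (r - q + 0.5*sigma^2) * T) / (sigma * sqrt(T)) = -0.06785084
d2 = d1 - sigma * sqrt(T) = -0.34497897
exp(-rT) = 0.95313379; exp(-qT) = 0.99178394
C = S_0 * exp(-qT) * N(d1) - K * exp(-rT) * N(d2)
N(d1) = 0.47295219; N(d2) = 0.36505509
C = 23.7700 * 0.99178394 * 0.47295219 - 26.1900 * 0.95313379 * 0.36505509 = 2.0370

Answer: Price = 2.0370


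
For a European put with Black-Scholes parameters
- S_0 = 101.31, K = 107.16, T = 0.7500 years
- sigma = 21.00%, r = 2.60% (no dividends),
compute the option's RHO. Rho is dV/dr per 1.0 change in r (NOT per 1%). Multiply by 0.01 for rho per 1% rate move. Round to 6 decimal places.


d1 = -0.1105236555; d2 = -0.2923889903
phi(d1) = 0.3965130710; exp(-qT) = 1.0000000000; exp(-rT) = 0.9806888952
N(-d2) = 0.6150053874
Rho = -K*T*exp(-rT)*N(-d2) = -107.1600 * 0.7500 * 0.9806888952 * 0.6150053874 = -48.473474

Answer: Rho = -48.473474


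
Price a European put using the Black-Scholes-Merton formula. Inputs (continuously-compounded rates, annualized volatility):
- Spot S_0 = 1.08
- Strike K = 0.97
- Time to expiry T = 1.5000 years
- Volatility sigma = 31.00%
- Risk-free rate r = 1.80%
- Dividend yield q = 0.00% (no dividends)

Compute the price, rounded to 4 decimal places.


Answer: Price = 0.0938

Derivation:
d1 = (ln(S/K) + (r - q + 0.5*sigma^2) * T) / (sigma * sqrt(T)) = 0.54387956
d2 = d1 - sigma * sqrt(T) = 0.16420865
exp(-rT) = 0.97336124; exp(-qT) = 1.00000000
P = K * exp(-rT) * N(-d2) - S_0 * exp(-qT) * N(-d1)
N(-d1) = 0.29326218; N(-d2) = 0.43478344
P = 0.9700 * 0.97336124 * 0.43478344 - 1.0800 * 1.00000000 * 0.29326218 = 0.0938


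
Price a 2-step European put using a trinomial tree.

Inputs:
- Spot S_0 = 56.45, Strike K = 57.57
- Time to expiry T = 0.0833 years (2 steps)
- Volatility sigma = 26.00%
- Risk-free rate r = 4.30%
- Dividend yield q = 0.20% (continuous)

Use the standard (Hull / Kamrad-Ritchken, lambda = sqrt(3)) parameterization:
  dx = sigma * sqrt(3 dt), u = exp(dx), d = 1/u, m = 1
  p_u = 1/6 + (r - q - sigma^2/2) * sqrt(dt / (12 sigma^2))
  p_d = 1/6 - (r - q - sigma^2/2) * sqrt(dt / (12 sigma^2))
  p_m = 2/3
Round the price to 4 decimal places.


dt = T/N = 0.041650; dx = sigma*sqrt(3*dt) = 0.091905
u = exp(dx) = 1.096261; d = 1/u = 0.912191
p_u = 0.168298, p_m = 0.666667, p_d = 0.165035
Discount per step: exp(-r*dt) = 0.998211
Stock lattice S(k, j) with j the centered position index:
  k=0: S(0,+0) = 56.4500
  k=1: S(1,-1) = 51.4932; S(1,+0) = 56.4500; S(1,+1) = 61.8839
  k=2: S(2,-2) = 46.9717; S(2,-1) = 51.4932; S(2,+0) = 56.4500; S(2,+1) = 61.8839; S(2,+2) = 67.8410
Terminal payoffs V(N, j) = max(K - S_T, 0):
  V(2,-2) = 10.598347; V(2,-1) = 6.076798; V(2,+0) = 1.120000; V(2,+1) = 0.000000; V(2,+2) = 0.000000
Backward induction: V(k, j) = exp(-r*dt) * [p_u * V(k+1, j+1) + p_m * V(k+1, j) + p_d * V(k+1, j-1)]
  V(1,-1) = exp(-r*dt) * [p_u*1.120000 + p_m*6.076798 + p_d*10.598347] = 5.978077
  V(1,+0) = exp(-r*dt) * [p_u*0.000000 + p_m*1.120000 + p_d*6.076798] = 1.746422
  V(1,+1) = exp(-r*dt) * [p_u*0.000000 + p_m*0.000000 + p_d*1.120000] = 0.184509
  V(0,+0) = exp(-r*dt) * [p_u*0.184509 + p_m*1.746422 + p_d*5.978077] = 2.178023

Answer: Price = V(0,0) = 2.1780


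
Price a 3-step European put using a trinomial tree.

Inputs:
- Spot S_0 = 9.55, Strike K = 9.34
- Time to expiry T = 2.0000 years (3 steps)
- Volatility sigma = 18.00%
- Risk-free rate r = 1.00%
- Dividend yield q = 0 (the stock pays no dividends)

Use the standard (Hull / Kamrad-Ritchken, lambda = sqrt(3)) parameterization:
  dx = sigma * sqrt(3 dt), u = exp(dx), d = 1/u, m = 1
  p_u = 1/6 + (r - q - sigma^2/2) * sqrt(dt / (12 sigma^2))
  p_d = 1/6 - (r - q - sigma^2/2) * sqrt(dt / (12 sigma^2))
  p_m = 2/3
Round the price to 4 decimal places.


dt = T/N = 0.666667; dx = sigma*sqrt(3*dt) = 0.254558
u = exp(dx) = 1.289892; d = 1/u = 0.775259
p_u = 0.158548, p_m = 0.666667, p_d = 0.174785
Discount per step: exp(-r*dt) = 0.993356
Stock lattice S(k, j) with j the centered position index:
  k=0: S(0,+0) = 9.5500
  k=1: S(1,-1) = 7.4037; S(1,+0) = 9.5500; S(1,+1) = 12.3185
  k=2: S(2,-2) = 5.7398; S(2,-1) = 7.4037; S(2,+0) = 9.5500; S(2,+1) = 12.3185; S(2,+2) = 15.8895
  k=3: S(3,-3) = 4.4498; S(3,-2) = 5.7398; S(3,-1) = 7.4037; S(3,+0) = 9.5500; S(3,+1) = 12.3185; S(3,+2) = 15.8895; S(3,+3) = 20.4957
Terminal payoffs V(N, j) = max(K - S_T, 0):
  V(3,-3) = 4.890170; V(3,-2) = 3.600201; V(3,-1) = 1.936279; V(3,+0) = 0.000000; V(3,+1) = 0.000000; V(3,+2) = 0.000000; V(3,+3) = 0.000000
Backward induction: V(k, j) = exp(-r*dt) * [p_u * V(k+1, j+1) + p_m * V(k+1, j) + p_d * V(k+1, j-1)]
  V(2,-2) = exp(-r*dt) * [p_u*1.936279 + p_m*3.600201 + p_d*4.890170] = 3.538190
  V(2,-1) = exp(-r*dt) * [p_u*0.000000 + p_m*1.936279 + p_d*3.600201] = 1.907357
  V(2,+0) = exp(-r*dt) * [p_u*0.000000 + p_m*0.000000 + p_d*1.936279] = 0.336184
  V(2,+1) = exp(-r*dt) * [p_u*0.000000 + p_m*0.000000 + p_d*0.000000] = 0.000000
  V(2,+2) = exp(-r*dt) * [p_u*0.000000 + p_m*0.000000 + p_d*0.000000] = 0.000000
  V(1,-1) = exp(-r*dt) * [p_u*0.336184 + p_m*1.907357 + p_d*3.538190] = 1.930384
  V(1,+0) = exp(-r*dt) * [p_u*0.000000 + p_m*0.336184 + p_d*1.907357] = 0.553797
  V(1,+1) = exp(-r*dt) * [p_u*0.000000 + p_m*0.000000 + p_d*0.336184] = 0.058370
  V(0,+0) = exp(-r*dt) * [p_u*0.058370 + p_m*0.553797 + p_d*1.930384] = 0.711098

Answer: Price = V(0,0) = 0.7111


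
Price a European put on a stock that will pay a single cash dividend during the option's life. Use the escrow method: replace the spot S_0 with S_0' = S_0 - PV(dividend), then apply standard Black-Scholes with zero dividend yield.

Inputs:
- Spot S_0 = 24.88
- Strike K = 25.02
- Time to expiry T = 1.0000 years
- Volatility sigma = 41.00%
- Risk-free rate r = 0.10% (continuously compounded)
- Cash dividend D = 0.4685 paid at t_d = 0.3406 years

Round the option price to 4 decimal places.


PV(D) = D * exp(-r * t_d) = 0.4685 * 0.99965946 = 0.46834046
S_0' = S_0 - PV(D) = 24.8800 - 0.46834046 = 24.41165954
d1 = (ln(S_0'/K) + (r + sigma^2/2)*T) / (sigma*sqrt(T)) = 0.14740333
d2 = d1 - sigma*sqrt(T) = -0.26259667
exp(-rT) = 0.99900050
N(-d1) = 0.44140684; N(-d2) = 0.60356927
P = K * exp(-rT) * N(-d2) - S_0' * N(-d1) = 25.0200 * 0.99900050 * 0.60356927 - 24.41165954 * 0.44140684 = 4.3107

Answer: Price = 4.3107


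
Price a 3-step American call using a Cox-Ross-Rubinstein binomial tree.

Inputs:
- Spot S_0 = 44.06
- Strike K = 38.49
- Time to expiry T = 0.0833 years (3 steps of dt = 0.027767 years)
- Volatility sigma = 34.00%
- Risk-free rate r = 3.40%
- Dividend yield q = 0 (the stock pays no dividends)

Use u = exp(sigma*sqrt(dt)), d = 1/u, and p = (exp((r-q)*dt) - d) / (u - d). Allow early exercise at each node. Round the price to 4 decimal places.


dt = T/N = 0.027767
u = exp(sigma*sqrt(dt)) = 1.058291; d = 1/u = 0.944920
p = (exp((r-q)*dt) - d) / (u - d) = 0.494171
Discount per step: exp(-r*dt) = 0.999056
Stock lattice S(k, i) with i counting down-moves:
  k=0: S(0,0) = 44.0600
  k=1: S(1,0) = 46.6283; S(1,1) = 41.6332
  k=2: S(2,0) = 49.3463; S(2,1) = 44.0600; S(2,2) = 39.3400
  k=3: S(3,0) = 52.2228; S(3,1) = 46.6283; S(3,2) = 41.6332; S(3,3) = 37.1731
Terminal payoffs V(N, i) = max(S_T - K, 0):
  V(3,0) = 13.732756; V(3,1) = 8.138301; V(3,2) = 3.143162; V(3,3) = 0.000000
Backward induction: V(k, i) = exp(-r*dt) * [p * V(k+1, i) + (1-p) * V(k+1, i+1)]; then take max(V_cont, immediate exercise) for American.
  V(2,0) = exp(-r*dt) * [p*13.732756 + (1-p)*8.138301] = 10.892631; exercise = 10.856311; V(2,0) = max -> 10.892631
  V(2,1) = exp(-r*dt) * [p*8.138301 + (1-p)*3.143162] = 5.606320; exercise = 5.570000; V(2,1) = max -> 5.606320
  V(2,2) = exp(-r*dt) * [p*3.143162 + (1-p)*0.000000] = 1.551794; exercise = 0.849995; V(2,2) = max -> 1.551794
  V(1,0) = exp(-r*dt) * [p*10.892631 + (1-p)*5.606320] = 8.210907; exercise = 8.138301; V(1,0) = max -> 8.210907
  V(1,1) = exp(-r*dt) * [p*5.606320 + (1-p)*1.551794] = 3.552069; exercise = 3.143162; V(1,1) = max -> 3.552069
  V(0,0) = exp(-r*dt) * [p*8.210907 + (1-p)*3.552069] = 5.848807; exercise = 5.570000; V(0,0) = max -> 5.848807

Answer: Price = V(0,0) = 5.8488


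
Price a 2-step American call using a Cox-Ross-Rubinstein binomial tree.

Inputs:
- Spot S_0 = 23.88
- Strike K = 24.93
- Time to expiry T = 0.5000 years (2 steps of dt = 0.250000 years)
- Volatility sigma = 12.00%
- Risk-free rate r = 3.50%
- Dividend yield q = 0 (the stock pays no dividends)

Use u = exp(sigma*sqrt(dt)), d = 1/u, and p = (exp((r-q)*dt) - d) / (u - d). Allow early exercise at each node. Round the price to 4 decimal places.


Answer: Price = V(0,0) = 0.6107

Derivation:
dt = T/N = 0.250000
u = exp(sigma*sqrt(dt)) = 1.061837; d = 1/u = 0.941765
p = (exp((r-q)*dt) - d) / (u - d) = 0.558197
Discount per step: exp(-r*dt) = 0.991288
Stock lattice S(k, i) with i counting down-moves:
  k=0: S(0,0) = 23.8800
  k=1: S(1,0) = 25.3567; S(1,1) = 22.4893
  k=2: S(2,0) = 26.9246; S(2,1) = 23.8800; S(2,2) = 21.1797
Terminal payoffs V(N, i) = max(S_T - K, 0):
  V(2,0) = 1.994625; V(2,1) = 0.000000; V(2,2) = 0.000000
Backward induction: V(k, i) = exp(-r*dt) * [p * V(k+1, i) + (1-p) * V(k+1, i+1)]; then take max(V_cont, immediate exercise) for American.
  V(1,0) = exp(-r*dt) * [p*1.994625 + (1-p)*0.000000] = 1.103694; exercise = 0.426657; V(1,0) = max -> 1.103694
  V(1,1) = exp(-r*dt) * [p*0.000000 + (1-p)*0.000000] = 0.000000; exercise = 0.000000; V(1,1) = max -> 0.000000
  V(0,0) = exp(-r*dt) * [p*1.103694 + (1-p)*0.000000] = 0.610712; exercise = 0.000000; V(0,0) = max -> 0.610712


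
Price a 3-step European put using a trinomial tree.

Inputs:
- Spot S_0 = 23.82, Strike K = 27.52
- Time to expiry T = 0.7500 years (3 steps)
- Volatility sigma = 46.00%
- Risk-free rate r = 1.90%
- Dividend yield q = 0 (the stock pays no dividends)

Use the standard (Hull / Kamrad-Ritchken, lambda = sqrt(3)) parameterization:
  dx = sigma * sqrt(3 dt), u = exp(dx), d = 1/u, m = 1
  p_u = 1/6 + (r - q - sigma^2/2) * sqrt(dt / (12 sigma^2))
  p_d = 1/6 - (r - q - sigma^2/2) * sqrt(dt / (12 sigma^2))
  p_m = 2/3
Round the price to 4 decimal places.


dt = T/N = 0.250000; dx = sigma*sqrt(3*dt) = 0.398372
u = exp(dx) = 1.489398; d = 1/u = 0.671412
p_u = 0.139431, p_m = 0.666667, p_d = 0.193903
Discount per step: exp(-r*dt) = 0.995261
Stock lattice S(k, j) with j the centered position index:
  k=0: S(0,+0) = 23.8200
  k=1: S(1,-1) = 15.9930; S(1,+0) = 23.8200; S(1,+1) = 35.4774
  k=2: S(2,-2) = 10.7379; S(2,-1) = 15.9930; S(2,+0) = 23.8200; S(2,+1) = 35.4774; S(2,+2) = 52.8400
  k=3: S(3,-3) = 7.2096; S(3,-2) = 10.7379; S(3,-1) = 15.9930; S(3,+0) = 23.8200; S(3,+1) = 35.4774; S(3,+2) = 52.8400; S(3,+3) = 78.6998
Terminal payoffs V(N, j) = max(K - S_T, 0):
  V(3,-3) = 20.310421; V(3,-2) = 16.782072; V(3,-1) = 11.526956; V(3,+0) = 3.700000; V(3,+1) = 0.000000; V(3,+2) = 0.000000; V(3,+3) = 0.000000
Backward induction: V(k, j) = exp(-r*dt) * [p_u * V(k+1, j+1) + p_m * V(k+1, j) + p_d * V(k+1, j-1)]
  V(2,-2) = exp(-r*dt) * [p_u*11.526956 + p_m*16.782072 + p_d*20.310421] = 16.654207
  V(2,-1) = exp(-r*dt) * [p_u*3.700000 + p_m*11.526956 + p_d*16.782072] = 11.400337
  V(2,+0) = exp(-r*dt) * [p_u*0.000000 + p_m*3.700000 + p_d*11.526956] = 4.679492
  V(2,+1) = exp(-r*dt) * [p_u*0.000000 + p_m*0.000000 + p_d*3.700000] = 0.714040
  V(2,+2) = exp(-r*dt) * [p_u*0.000000 + p_m*0.000000 + p_d*0.000000] = 0.000000
  V(1,-1) = exp(-r*dt) * [p_u*4.679492 + p_m*11.400337 + p_d*16.654207] = 11.427573
  V(1,+0) = exp(-r*dt) * [p_u*0.714040 + p_m*4.679492 + p_d*11.400337] = 5.404045
  V(1,+1) = exp(-r*dt) * [p_u*0.000000 + p_m*0.714040 + p_d*4.679492] = 1.376836
  V(0,+0) = exp(-r*dt) * [p_u*1.376836 + p_m*5.404045 + p_d*11.427573] = 5.982023

Answer: Price = V(0,0) = 5.9820


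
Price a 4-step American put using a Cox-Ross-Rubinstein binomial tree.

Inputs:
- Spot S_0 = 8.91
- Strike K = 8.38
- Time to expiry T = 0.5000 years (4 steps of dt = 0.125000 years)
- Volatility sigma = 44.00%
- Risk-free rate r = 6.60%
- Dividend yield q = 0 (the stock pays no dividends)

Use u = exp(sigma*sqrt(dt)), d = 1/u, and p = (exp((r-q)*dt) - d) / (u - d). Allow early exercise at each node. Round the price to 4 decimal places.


dt = T/N = 0.125000
u = exp(sigma*sqrt(dt)) = 1.168316; d = 1/u = 0.855933
p = (exp((r-q)*dt) - d) / (u - d) = 0.487706
Discount per step: exp(-r*dt) = 0.991784
Stock lattice S(k, i) with i counting down-moves:
  k=0: S(0,0) = 8.9100
  k=1: S(1,0) = 10.4097; S(1,1) = 7.6264
  k=2: S(2,0) = 12.1618; S(2,1) = 8.9100; S(2,2) = 6.5277
  k=3: S(3,0) = 14.2088; S(3,1) = 10.4097; S(3,2) = 7.6264; S(3,3) = 5.5872
  k=4: S(4,0) = 16.6004; S(4,1) = 12.1618; S(4,2) = 8.9100; S(4,3) = 6.5277; S(4,4) = 4.7823
Terminal payoffs V(N, i) = max(K - S_T, 0):
  V(4,0) = 0.000000; V(4,1) = 0.000000; V(4,2) = 0.000000; V(4,3) = 1.852348; V(4,4) = 3.597706
Backward induction: V(k, i) = exp(-r*dt) * [p * V(k+1, i) + (1-p) * V(k+1, i+1)]; then take max(V_cont, immediate exercise) for American.
  V(3,0) = exp(-r*dt) * [p*0.000000 + (1-p)*0.000000] = 0.000000; exercise = 0.000000; V(3,0) = max -> 0.000000
  V(3,1) = exp(-r*dt) * [p*0.000000 + (1-p)*0.000000] = 0.000000; exercise = 0.000000; V(3,1) = max -> 0.000000
  V(3,2) = exp(-r*dt) * [p*0.000000 + (1-p)*1.852348] = 0.941149; exercise = 0.753639; V(3,2) = max -> 0.941149
  V(3,3) = exp(-r*dt) * [p*1.852348 + (1-p)*3.597706] = 2.723919; exercise = 2.792769; V(3,3) = max -> 2.792769
  V(2,0) = exp(-r*dt) * [p*0.000000 + (1-p)*0.000000] = 0.000000; exercise = 0.000000; V(2,0) = max -> 0.000000
  V(2,1) = exp(-r*dt) * [p*0.000000 + (1-p)*0.941149] = 0.478183; exercise = 0.000000; V(2,1) = max -> 0.478183
  V(2,2) = exp(-r*dt) * [p*0.941149 + (1-p)*2.792769] = 1.874196; exercise = 1.852348; V(2,2) = max -> 1.874196
  V(1,0) = exp(-r*dt) * [p*0.000000 + (1-p)*0.478183] = 0.242958; exercise = 0.000000; V(1,0) = max -> 0.242958
  V(1,1) = exp(-r*dt) * [p*0.478183 + (1-p)*1.874196] = 1.183547; exercise = 0.753639; V(1,1) = max -> 1.183547
  V(0,0) = exp(-r*dt) * [p*0.242958 + (1-p)*1.183547] = 0.718860; exercise = 0.000000; V(0,0) = max -> 0.718860

Answer: Price = V(0,0) = 0.7189


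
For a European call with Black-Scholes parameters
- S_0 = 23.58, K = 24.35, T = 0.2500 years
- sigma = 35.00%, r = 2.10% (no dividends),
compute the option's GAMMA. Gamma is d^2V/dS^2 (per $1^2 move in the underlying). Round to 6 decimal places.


Answer: Gamma = 0.096467

Derivation:
d1 = -0.0661168824; d2 = -0.2411168824
phi(d1) = 0.3980712561; exp(-qT) = 1.0000000000; exp(-rT) = 0.9947637572
Gamma = exp(-qT) * phi(d1) / (S * sigma * sqrt(T)) = 1.0000000000 * 0.3980712561 / (23.5800 * 0.3500 * 0.5000000000) = 0.096467


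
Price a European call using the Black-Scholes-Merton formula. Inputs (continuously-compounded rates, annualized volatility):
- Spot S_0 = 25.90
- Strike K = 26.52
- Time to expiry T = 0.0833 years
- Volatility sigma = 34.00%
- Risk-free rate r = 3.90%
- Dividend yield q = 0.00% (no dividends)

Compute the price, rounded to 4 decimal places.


d1 = (ln(S/K) + (r - q + 0.5*sigma^2) * T) / (sigma * sqrt(T)) = -0.15889912
d2 = d1 - sigma * sqrt(T) = -0.25702903
exp(-rT) = 0.99675657; exp(-qT) = 1.00000000
C = S_0 * exp(-qT) * N(d1) - K * exp(-rT) * N(d2)
N(d1) = 0.43687418; N(d2) = 0.39857818
C = 25.9000 * 1.00000000 * 0.43687418 - 26.5200 * 0.99675657 * 0.39857818 = 0.7790

Answer: Price = 0.7790


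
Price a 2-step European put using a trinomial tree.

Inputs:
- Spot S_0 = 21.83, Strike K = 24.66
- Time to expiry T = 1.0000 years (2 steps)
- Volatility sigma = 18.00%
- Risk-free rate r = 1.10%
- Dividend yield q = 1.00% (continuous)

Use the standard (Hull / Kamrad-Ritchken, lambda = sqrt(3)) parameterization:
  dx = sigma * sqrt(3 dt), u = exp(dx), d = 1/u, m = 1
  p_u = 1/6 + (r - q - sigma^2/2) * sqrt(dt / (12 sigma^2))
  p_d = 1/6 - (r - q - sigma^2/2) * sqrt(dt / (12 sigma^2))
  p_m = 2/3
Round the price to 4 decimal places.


Answer: Price = V(0,0) = 3.4867

Derivation:
dt = T/N = 0.500000; dx = sigma*sqrt(3*dt) = 0.220454
u = exp(dx) = 1.246643; d = 1/u = 0.802154
p_u = 0.149430, p_m = 0.666667, p_d = 0.183904
Discount per step: exp(-r*dt) = 0.994515
Stock lattice S(k, j) with j the centered position index:
  k=0: S(0,+0) = 21.8300
  k=1: S(1,-1) = 17.5110; S(1,+0) = 21.8300; S(1,+1) = 27.2142
  k=2: S(2,-2) = 14.0466; S(2,-1) = 17.5110; S(2,+0) = 21.8300; S(2,+1) = 27.2142; S(2,+2) = 33.9264
Terminal payoffs V(N, j) = max(K - S_T, 0):
  V(2,-2) = 10.613447; V(2,-1) = 7.148968; V(2,+0) = 2.830000; V(2,+1) = 0.000000; V(2,+2) = 0.000000
Backward induction: V(k, j) = exp(-r*dt) * [p_u * V(k+1, j+1) + p_m * V(k+1, j) + p_d * V(k+1, j-1)]
  V(1,-1) = exp(-r*dt) * [p_u*2.830000 + p_m*7.148968 + p_d*10.613447] = 7.101551
  V(1,+0) = exp(-r*dt) * [p_u*0.000000 + p_m*2.830000 + p_d*7.148968] = 3.183830
  V(1,+1) = exp(-r*dt) * [p_u*0.000000 + p_m*0.000000 + p_d*2.830000] = 0.517593
  V(0,+0) = exp(-r*dt) * [p_u*0.517593 + p_m*3.183830 + p_d*7.101551] = 3.486670


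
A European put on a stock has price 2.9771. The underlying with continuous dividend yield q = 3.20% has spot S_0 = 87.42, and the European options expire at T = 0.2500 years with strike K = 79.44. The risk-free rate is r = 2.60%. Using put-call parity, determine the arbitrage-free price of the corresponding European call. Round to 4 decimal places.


Put-call parity: C - P = S_0 * exp(-qT) - K * exp(-rT).
S_0 * exp(-qT) = 87.4200 * 0.99203191 = 86.72343000
K * exp(-rT) = 79.4400 * 0.99352108 = 78.92531454
C = P + S*exp(-qT) - K*exp(-rT)
C = 2.9771 + 86.72343000 - 78.92531454 = 10.7752

Answer: Call price = 10.7752


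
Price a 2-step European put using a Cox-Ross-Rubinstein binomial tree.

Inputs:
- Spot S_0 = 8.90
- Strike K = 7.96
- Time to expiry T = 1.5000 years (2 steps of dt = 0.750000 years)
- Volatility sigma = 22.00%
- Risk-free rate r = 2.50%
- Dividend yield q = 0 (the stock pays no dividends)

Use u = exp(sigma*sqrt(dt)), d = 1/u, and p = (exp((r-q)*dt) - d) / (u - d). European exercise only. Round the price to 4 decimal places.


Answer: Price = V(0,0) = 0.4493

Derivation:
dt = T/N = 0.750000
u = exp(sigma*sqrt(dt)) = 1.209885; d = 1/u = 0.826525
p = (exp((r-q)*dt) - d) / (u - d) = 0.501883
Discount per step: exp(-r*dt) = 0.981425
Stock lattice S(k, i) with i counting down-moves:
  k=0: S(0,0) = 8.9000
  k=1: S(1,0) = 10.7680; S(1,1) = 7.3561
  k=2: S(2,0) = 13.0280; S(2,1) = 8.9000; S(2,2) = 6.0800
Terminal payoffs V(N, i) = max(K - S_T, 0):
  V(2,0) = 0.000000; V(2,1) = 0.000000; V(2,2) = 1.880028
Backward induction: V(k, i) = exp(-r*dt) * [p * V(k+1, i) + (1-p) * V(k+1, i+1)].
  V(1,0) = exp(-r*dt) * [p*0.000000 + (1-p)*0.000000] = 0.000000
  V(1,1) = exp(-r*dt) * [p*0.000000 + (1-p)*1.880028] = 0.919078
  V(0,0) = exp(-r*dt) * [p*0.000000 + (1-p)*0.919078] = 0.449305


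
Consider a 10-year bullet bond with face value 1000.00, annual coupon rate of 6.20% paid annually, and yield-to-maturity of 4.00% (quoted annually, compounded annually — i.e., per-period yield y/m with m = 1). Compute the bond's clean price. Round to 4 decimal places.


Answer: Price = 1178.4397

Derivation:
Coupon per period c = face * coupon_rate / m = 62.000000
Periods per year m = 1; per-period yield y/m = 0.040000
Number of cashflows N = 10
Cashflows (t years, CF_t, discount factor 1/(1+y/m)^(m*t), PV):
  t = 1.0000: CF_t = 62.000000, DF = 0.961538, PV = 59.615385
  t = 2.0000: CF_t = 62.000000, DF = 0.924556, PV = 57.322485
  t = 3.0000: CF_t = 62.000000, DF = 0.888996, PV = 55.117774
  t = 4.0000: CF_t = 62.000000, DF = 0.854804, PV = 52.997860
  t = 5.0000: CF_t = 62.000000, DF = 0.821927, PV = 50.959481
  t = 6.0000: CF_t = 62.000000, DF = 0.790315, PV = 48.999501
  t = 7.0000: CF_t = 62.000000, DF = 0.759918, PV = 47.114904
  t = 8.0000: CF_t = 62.000000, DF = 0.730690, PV = 45.302793
  t = 9.0000: CF_t = 62.000000, DF = 0.702587, PV = 43.560378
  t = 10.0000: CF_t = 1062.000000, DF = 0.675564, PV = 717.449147
Price P = sum_t PV_t = 1178.439707


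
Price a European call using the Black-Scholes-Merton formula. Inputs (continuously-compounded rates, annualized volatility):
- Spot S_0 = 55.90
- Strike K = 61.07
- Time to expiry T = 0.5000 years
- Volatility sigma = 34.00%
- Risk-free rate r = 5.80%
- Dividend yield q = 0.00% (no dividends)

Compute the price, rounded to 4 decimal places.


d1 = (ln(S/K) + (r - q + 0.5*sigma^2) * T) / (sigma * sqrt(T)) = -0.12709773
d2 = d1 - sigma * sqrt(T) = -0.36751404
exp(-rT) = 0.97141646; exp(-qT) = 1.00000000
C = S_0 * exp(-qT) * N(d1) - K * exp(-rT) * N(d2)
N(d1) = 0.44943152; N(d2) = 0.35661781
C = 55.9000 * 1.00000000 * 0.44943152 - 61.0700 * 0.97141646 * 0.35661781 = 3.9671

Answer: Price = 3.9671


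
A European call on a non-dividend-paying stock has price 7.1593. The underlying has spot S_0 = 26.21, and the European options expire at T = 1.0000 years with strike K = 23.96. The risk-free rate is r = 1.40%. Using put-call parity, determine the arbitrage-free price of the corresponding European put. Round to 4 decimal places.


Answer: Put price = 4.5762

Derivation:
Put-call parity: C - P = S_0 * exp(-qT) - K * exp(-rT).
S_0 * exp(-qT) = 26.2100 * 1.00000000 = 26.21000000
K * exp(-rT) = 23.9600 * 0.98609754 = 23.62689716
P = C - S*exp(-qT) + K*exp(-rT)
P = 7.1593 - 26.21000000 + 23.62689716 = 4.5762


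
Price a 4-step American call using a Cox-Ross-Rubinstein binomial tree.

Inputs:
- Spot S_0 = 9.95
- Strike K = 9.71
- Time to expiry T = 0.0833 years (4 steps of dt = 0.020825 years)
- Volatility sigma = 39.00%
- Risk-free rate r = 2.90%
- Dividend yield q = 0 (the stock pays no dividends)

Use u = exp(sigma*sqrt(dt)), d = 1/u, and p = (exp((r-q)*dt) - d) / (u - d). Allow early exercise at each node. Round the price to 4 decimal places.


Answer: Price = V(0,0) = 0.5928

Derivation:
dt = T/N = 0.020825
u = exp(sigma*sqrt(dt)) = 1.057894; d = 1/u = 0.945274
p = (exp((r-q)*dt) - d) / (u - d) = 0.491298
Discount per step: exp(-r*dt) = 0.999396
Stock lattice S(k, i) with i counting down-moves:
  k=0: S(0,0) = 9.9500
  k=1: S(1,0) = 10.5260; S(1,1) = 9.4055
  k=2: S(2,0) = 11.1354; S(2,1) = 9.9500; S(2,2) = 8.8908
  k=3: S(3,0) = 11.7801; S(3,1) = 10.5260; S(3,2) = 9.4055; S(3,3) = 8.4042
  k=4: S(4,0) = 12.4621; S(4,1) = 11.1354; S(4,2) = 9.9500; S(4,3) = 8.8908; S(4,4) = 7.9443
Terminal payoffs V(N, i) = max(S_T - K, 0):
  V(4,0) = 2.752126; V(4,1) = 1.425446; V(4,2) = 0.240000; V(4,3) = 0.000000; V(4,4) = 0.000000
Backward induction: V(k, i) = exp(-r*dt) * [p * V(k+1, i) + (1-p) * V(k+1, i+1)]; then take max(V_cont, immediate exercise) for American.
  V(3,0) = exp(-r*dt) * [p*2.752126 + (1-p)*1.425446] = 2.075987; exercise = 2.070124; V(3,0) = max -> 2.075987
  V(3,1) = exp(-r*dt) * [p*1.425446 + (1-p)*0.240000] = 0.821910; exercise = 0.816048; V(3,1) = max -> 0.821910
  V(3,2) = exp(-r*dt) * [p*0.240000 + (1-p)*0.000000] = 0.117840; exercise = 0.000000; V(3,2) = max -> 0.117840
  V(3,3) = exp(-r*dt) * [p*0.000000 + (1-p)*0.000000] = 0.000000; exercise = 0.000000; V(3,3) = max -> 0.000000
  V(2,0) = exp(-r*dt) * [p*2.075987 + (1-p)*0.821910] = 1.437167; exercise = 1.425446; V(2,0) = max -> 1.437167
  V(2,1) = exp(-r*dt) * [p*0.821910 + (1-p)*0.117840] = 0.463468; exercise = 0.240000; V(2,1) = max -> 0.463468
  V(2,2) = exp(-r*dt) * [p*0.117840 + (1-p)*0.000000] = 0.057860; exercise = 0.000000; V(2,2) = max -> 0.057860
  V(1,0) = exp(-r*dt) * [p*1.437167 + (1-p)*0.463468] = 0.941276; exercise = 0.816048; V(1,0) = max -> 0.941276
  V(1,1) = exp(-r*dt) * [p*0.463468 + (1-p)*0.057860] = 0.256979; exercise = 0.000000; V(1,1) = max -> 0.256979
  V(0,0) = exp(-r*dt) * [p*0.941276 + (1-p)*0.256979] = 0.592814; exercise = 0.240000; V(0,0) = max -> 0.592814


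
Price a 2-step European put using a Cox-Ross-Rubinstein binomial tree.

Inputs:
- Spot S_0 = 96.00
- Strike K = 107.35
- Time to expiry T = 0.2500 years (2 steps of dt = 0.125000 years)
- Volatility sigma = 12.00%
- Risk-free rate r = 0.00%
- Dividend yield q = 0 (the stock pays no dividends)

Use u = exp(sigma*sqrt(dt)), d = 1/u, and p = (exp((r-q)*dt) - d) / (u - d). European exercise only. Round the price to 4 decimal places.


dt = T/N = 0.125000
u = exp(sigma*sqrt(dt)) = 1.043339; d = 1/u = 0.958461
p = (exp((r-q)*dt) - d) / (u - d) = 0.489395
Discount per step: exp(-r*dt) = 1.000000
Stock lattice S(k, i) with i counting down-moves:
  k=0: S(0,0) = 96.0000
  k=1: S(1,0) = 100.1606; S(1,1) = 92.0123
  k=2: S(2,0) = 104.5015; S(2,1) = 96.0000; S(2,2) = 88.1902
Terminal payoffs V(N, i) = max(K - S_T, 0):
  V(2,0) = 2.848544; V(2,1) = 11.350000; V(2,2) = 19.159841
Backward induction: V(k, i) = exp(-r*dt) * [p * V(k+1, i) + (1-p) * V(k+1, i+1)].
  V(1,0) = exp(-r*dt) * [p*2.848544 + (1-p)*11.350000] = 7.189430
  V(1,1) = exp(-r*dt) * [p*11.350000 + (1-p)*19.159841] = 15.337744
  V(0,0) = exp(-r*dt) * [p*7.189430 + (1-p)*15.337744] = 11.350000

Answer: Price = V(0,0) = 11.3500


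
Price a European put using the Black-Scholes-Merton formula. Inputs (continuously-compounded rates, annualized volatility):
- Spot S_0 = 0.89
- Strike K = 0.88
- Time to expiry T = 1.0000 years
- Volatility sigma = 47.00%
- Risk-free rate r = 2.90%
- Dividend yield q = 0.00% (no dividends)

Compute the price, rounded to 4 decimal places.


Answer: Price = 0.1451

Derivation:
d1 = (ln(S/K) + (r - q + 0.5*sigma^2) * T) / (sigma * sqrt(T)) = 0.32074373
d2 = d1 - sigma * sqrt(T) = -0.14925627
exp(-rT) = 0.97141646; exp(-qT) = 1.00000000
P = K * exp(-rT) * N(-d2) - S_0 * exp(-qT) * N(-d1)
N(-d1) = 0.37420230; N(-d2) = 0.55932429
P = 0.8800 * 0.97141646 * 0.55932429 - 0.8900 * 1.00000000 * 0.37420230 = 0.1451


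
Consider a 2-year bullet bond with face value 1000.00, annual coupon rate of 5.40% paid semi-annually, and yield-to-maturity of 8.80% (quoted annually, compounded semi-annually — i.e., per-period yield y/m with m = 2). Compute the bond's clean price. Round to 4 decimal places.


Coupon per period c = face * coupon_rate / m = 27.000000
Periods per year m = 2; per-period yield y/m = 0.044000
Number of cashflows N = 4
Cashflows (t years, CF_t, discount factor 1/(1+y/m)^(m*t), PV):
  t = 0.5000: CF_t = 27.000000, DF = 0.957854, PV = 25.862069
  t = 1.0000: CF_t = 27.000000, DF = 0.917485, PV = 24.772097
  t = 1.5000: CF_t = 27.000000, DF = 0.878817, PV = 23.728062
  t = 2.0000: CF_t = 1027.000000, DF = 0.841779, PV = 864.506870
Price P = sum_t PV_t = 938.869098

Answer: Price = 938.8691
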